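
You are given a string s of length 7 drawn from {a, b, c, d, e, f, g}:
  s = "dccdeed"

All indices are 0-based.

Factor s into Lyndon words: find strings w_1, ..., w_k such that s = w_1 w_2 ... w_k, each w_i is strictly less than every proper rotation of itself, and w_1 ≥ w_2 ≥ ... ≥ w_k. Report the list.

["d", "ccdeed"]

emit factor 1: 'd' (i=0, period=1)
emit factor 2: 'ccdeed' (i=1, period=6)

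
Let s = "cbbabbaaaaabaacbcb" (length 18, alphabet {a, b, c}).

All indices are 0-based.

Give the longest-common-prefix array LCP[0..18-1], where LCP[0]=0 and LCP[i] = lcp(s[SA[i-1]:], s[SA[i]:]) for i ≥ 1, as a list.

rank | idx | suffix
   0 |   6 | aaaaabaacbcb
   1 |   7 | aaaabaacbcb
   2 |   8 | aaabaacbcb
   3 |   9 | aabaacbcb
   4 |  12 | aacbcb
   5 |  10 | abaacbcb
   6 |   3 | abbaaaaabaacbcb
   7 |  13 | acbcb
   8 |  17 | b
   9 |   5 | baaaaabaacbcb
  10 |  11 | baacbcb
  11 |   2 | babbaaaaabaacbcb
  12 |   4 | bbaaaaabaacbcb
  13 |   1 | bbabbaaaaabaacbcb
  14 |  15 | bcb
  15 |  16 | cb
  16 |   0 | cbbabbaaaaabaacbcb
  17 |  14 | cbcb

SA = [6, 7, 8, 9, 12, 10, 3, 13, 17, 5, 11, 2, 4, 1, 15, 16, 0, 14]
rank  pair      lcp
   1  s[6:],s[7:]  4  'aaaa'
   2  s[7:],s[8:]  3  'aaa'
   3  s[8:],s[9:]  2  'aa'
   4  s[9:],s[12:]  2  'aa'
   5  s[12:],s[10:]  1  'a'
   6  s[10:],s[3:]  2  'ab'
   7  s[3:],s[13:]  1  'a'
   8  s[13:],s[17:]  0  ''
   9  s[17:],s[5:]  1  'b'
  10  s[5:],s[11:]  3  'baa'
  11  s[11:],s[2:]  2  'ba'
  12  s[2:],s[4:]  1  'b'
  13  s[4:],s[1:]  3  'bba'
  14  s[1:],s[15:]  1  'b'
  15  s[15:],s[16:]  0  ''
  16  s[16:],s[0:]  2  'cb'
  17  s[0:],s[14:]  2  'cb'

[0, 4, 3, 2, 2, 1, 2, 1, 0, 1, 3, 2, 1, 3, 1, 0, 2, 2]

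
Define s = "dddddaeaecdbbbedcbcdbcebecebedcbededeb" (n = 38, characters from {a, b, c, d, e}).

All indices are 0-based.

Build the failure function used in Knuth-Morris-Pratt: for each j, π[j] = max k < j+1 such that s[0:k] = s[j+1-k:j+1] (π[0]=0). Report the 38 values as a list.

[0, 1, 2, 3, 4, 0, 0, 0, 0, 0, 1, 0, 0, 0, 0, 1, 0, 0, 0, 1, 0, 0, 0, 0, 0, 0, 0, 0, 0, 1, 0, 0, 0, 1, 0, 1, 0, 0]

π[0] = 0
j=1 s[j]='d': π[1]=1 (border 'd')
j=2 s[j]='d': π[2]=2 (border 'dd')
j=3 s[j]='d': π[3]=3 (border 'ddd')
j=4 s[j]='d': π[4]=4 (border 'dddd')
j=5 s[j]='a': k: 4→3→2→1→0; π[5]=0 (border '')
j=6 s[j]='e': π[6]=0 (border '')
j=7 s[j]='a': π[7]=0 (border '')
j=8 s[j]='e': π[8]=0 (border '')
j=9 s[j]='c': π[9]=0 (border '')
j=10 s[j]='d': π[10]=1 (border 'd')
j=11 s[j]='b': k: 1→0; π[11]=0 (border '')
j=12 s[j]='b': π[12]=0 (border '')
j=13 s[j]='b': π[13]=0 (border '')
j=14 s[j]='e': π[14]=0 (border '')
j=15 s[j]='d': π[15]=1 (border 'd')
j=16 s[j]='c': k: 1→0; π[16]=0 (border '')
j=17 s[j]='b': π[17]=0 (border '')
j=18 s[j]='c': π[18]=0 (border '')
j=19 s[j]='d': π[19]=1 (border 'd')
j=20 s[j]='b': k: 1→0; π[20]=0 (border '')
j=21 s[j]='c': π[21]=0 (border '')
j=22 s[j]='e': π[22]=0 (border '')
j=23 s[j]='b': π[23]=0 (border '')
j=24 s[j]='e': π[24]=0 (border '')
j=25 s[j]='c': π[25]=0 (border '')
j=26 s[j]='e': π[26]=0 (border '')
j=27 s[j]='b': π[27]=0 (border '')
j=28 s[j]='e': π[28]=0 (border '')
j=29 s[j]='d': π[29]=1 (border 'd')
j=30 s[j]='c': k: 1→0; π[30]=0 (border '')
j=31 s[j]='b': π[31]=0 (border '')
j=32 s[j]='e': π[32]=0 (border '')
j=33 s[j]='d': π[33]=1 (border 'd')
j=34 s[j]='e': k: 1→0; π[34]=0 (border '')
j=35 s[j]='d': π[35]=1 (border 'd')
j=36 s[j]='e': k: 1→0; π[36]=0 (border '')
j=37 s[j]='b': π[37]=0 (border '')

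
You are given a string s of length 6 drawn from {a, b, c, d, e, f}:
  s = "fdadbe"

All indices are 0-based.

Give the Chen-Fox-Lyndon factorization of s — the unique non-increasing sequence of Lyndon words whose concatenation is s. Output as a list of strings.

emit factor 1: 'f' (i=0, period=1)
emit factor 2: 'd' (i=1, period=1)
emit factor 3: 'adbe' (i=2, period=4)

["f", "d", "adbe"]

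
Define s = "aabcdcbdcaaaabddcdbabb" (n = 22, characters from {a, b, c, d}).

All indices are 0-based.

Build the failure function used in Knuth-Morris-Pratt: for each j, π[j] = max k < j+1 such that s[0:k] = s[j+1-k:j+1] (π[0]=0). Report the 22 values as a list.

π[0] = 0
j=1 s[j]='a': π[1]=1 (border 'a')
j=2 s[j]='b': k: 1→0; π[2]=0 (border '')
j=3 s[j]='c': π[3]=0 (border '')
j=4 s[j]='d': π[4]=0 (border '')
j=5 s[j]='c': π[5]=0 (border '')
j=6 s[j]='b': π[6]=0 (border '')
j=7 s[j]='d': π[7]=0 (border '')
j=8 s[j]='c': π[8]=0 (border '')
j=9 s[j]='a': π[9]=1 (border 'a')
j=10 s[j]='a': π[10]=2 (border 'aa')
j=11 s[j]='a': k: 2→1; π[11]=2 (border 'aa')
j=12 s[j]='a': k: 2→1; π[12]=2 (border 'aa')
j=13 s[j]='b': π[13]=3 (border 'aab')
j=14 s[j]='d': k: 3→0; π[14]=0 (border '')
j=15 s[j]='d': π[15]=0 (border '')
j=16 s[j]='c': π[16]=0 (border '')
j=17 s[j]='d': π[17]=0 (border '')
j=18 s[j]='b': π[18]=0 (border '')
j=19 s[j]='a': π[19]=1 (border 'a')
j=20 s[j]='b': k: 1→0; π[20]=0 (border '')
j=21 s[j]='b': π[21]=0 (border '')

[0, 1, 0, 0, 0, 0, 0, 0, 0, 1, 2, 2, 2, 3, 0, 0, 0, 0, 0, 1, 0, 0]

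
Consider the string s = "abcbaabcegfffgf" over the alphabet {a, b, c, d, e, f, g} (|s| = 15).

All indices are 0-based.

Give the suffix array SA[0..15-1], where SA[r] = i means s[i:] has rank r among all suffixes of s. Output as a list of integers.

rank | idx | suffix
   0 |   4 | aabcegfffgf
   1 |   0 | abcbaabcegfffgf
   2 |   5 | abcegfffgf
   3 |   3 | baabcegfffgf
   4 |   1 | bcbaabcegfffgf
   5 |   6 | bcegfffgf
   6 |   2 | cbaabcegfffgf
   7 |   7 | cegfffgf
   8 |   8 | egfffgf
   9 |  14 | f
  10 |  10 | fffgf
  11 |  11 | ffgf
  12 |  12 | fgf
  13 |  13 | gf
  14 |   9 | gfffgf

[4, 0, 5, 3, 1, 6, 2, 7, 8, 14, 10, 11, 12, 13, 9]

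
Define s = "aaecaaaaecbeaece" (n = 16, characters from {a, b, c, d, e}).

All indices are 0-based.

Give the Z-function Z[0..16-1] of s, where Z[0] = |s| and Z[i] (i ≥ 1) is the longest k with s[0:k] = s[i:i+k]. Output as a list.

Z[0]=16
i=1: fresh scan; Z[1]=1 scan→box=[1,2)
i=2: fresh scan; Z[2]=0
i=3: fresh scan; Z[3]=0
i=4: fresh scan; Z[4]=2 scan→box=[4,6)
i=5: min(r-i=1, Z[1]=1)=1; Z[5]=2 scan→box=[5,7)
i=6: min(r-i=1, Z[1]=1)=1; Z[6]=4 scan→box=[6,10)
i=7: min(r-i=3, Z[1]=1)=1; Z[7]=1
i=8: min(r-i=2, Z[2]=0)=0; Z[8]=0
i=9: min(r-i=1, Z[3]=0)=0; Z[9]=0
i=10: fresh scan; Z[10]=0
i=11: fresh scan; Z[11]=0
i=12: fresh scan; Z[12]=1 scan→box=[12,13)
i=13: fresh scan; Z[13]=0
i=14: fresh scan; Z[14]=0
i=15: fresh scan; Z[15]=0

[16, 1, 0, 0, 2, 2, 4, 1, 0, 0, 0, 0, 1, 0, 0, 0]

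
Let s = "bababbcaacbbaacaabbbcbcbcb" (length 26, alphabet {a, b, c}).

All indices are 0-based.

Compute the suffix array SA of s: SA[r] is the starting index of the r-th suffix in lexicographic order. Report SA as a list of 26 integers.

sorted suffixes:
  #0 SA[0]=15  'aabbbcbcbcb'
  #1 SA[1]=12  'aacaabbbcbcbcb'
  #2 SA[2]=7  'aacbbaacaabbbcbcbcb'
  #3 SA[3]=1  'ababbcaacbbaacaabbbcbcbcb'
  #4 SA[4]=16  'abbbcbcbcb'
  #5 SA[5]=3  'abbcaacbbaacaabbbcbcbcb'
  #6 SA[6]=13  'acaabbbcbcbcb'
  #7 SA[7]=8  'acbbaacaabbbcbcbcb'
  #8 SA[8]=25  'b'
  #9 SA[9]=11  'baacaabbbcbcbcb'
  #10 SA[10]=0  'bababbcaacbbaacaabbbcbcbcb'
  #11 SA[11]=2  'babbcaacbbaacaabbbcbcbcb'
  #12 SA[12]=10  'bbaacaabbbcbcbcb'
  #13 SA[13]=17  'bbbcbcbcb'
  #14 SA[14]=4  'bbcaacbbaacaabbbcbcbcb'
  #15 SA[15]=18  'bbcbcbcb'
  #16 SA[16]=5  'bcaacbbaacaabbbcbcbcb'
  #17 SA[17]=23  'bcb'
  #18 SA[18]=21  'bcbcb'
  #19 SA[19]=19  'bcbcbcb'
  #20 SA[20]=14  'caabbbcbcbcb'
  #21 SA[21]=6  'caacbbaacaabbbcbcbcb'
  #22 SA[22]=24  'cb'
  #23 SA[23]=9  'cbbaacaabbbcbcbcb'
  #24 SA[24]=22  'cbcb'
  #25 SA[25]=20  'cbcbcb'

[15, 12, 7, 1, 16, 3, 13, 8, 25, 11, 0, 2, 10, 17, 4, 18, 5, 23, 21, 19, 14, 6, 24, 9, 22, 20]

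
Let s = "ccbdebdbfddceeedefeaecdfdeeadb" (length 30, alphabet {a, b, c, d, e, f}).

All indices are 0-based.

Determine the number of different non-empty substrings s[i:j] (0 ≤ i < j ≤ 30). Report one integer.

433

rank→(start, suffix):
  0 → (27, 'adb')
  1 → (19, 'aecdfdeeadb')
  2 → (29, 'b')
  3 → (5, 'bdbfddceeedefeaecdfdeeadb')
  4 → (2, 'bdebdbfddceeedefeaecdfdeeadb')
  5 → (7, 'bfddceeedefeaecdfdeeadb')
  6 → (1, 'cbdebdbfddceeedefeaecdfdeeadb')
  7 → (0, 'ccbdebdbfddceeedefeaecdfdeeadb')
  8 → (21, 'cdfdeeadb')
  9 → (11, 'ceeedefeaecdfdeeadb')
  10 → (28, 'db')
  11 → (6, 'dbfddceeedefeaecdfdeeadb')
  12 → (10, 'dceeedefeaecdfdeeadb')
  13 → (9, 'ddceeedefeaecdfdeeadb')
  14 → (3, 'debdbfddceeedefeaecdfdeeadb')
  15 → (24, 'deeadb')
  16 → (15, 'defeaecdfdeeadb')
  17 → (22, 'dfdeeadb')
  18 → (26, 'eadb')
  19 → (18, 'eaecdfdeeadb')
  20 → (4, 'ebdbfddceeedefeaecdfdeeadb')
  21 → (20, 'ecdfdeeadb')
  22 → (14, 'edefeaecdfdeeadb')
  23 → (25, 'eeadb')
  24 → (13, 'eedefeaecdfdeeadb')
  25 → (12, 'eeedefeaecdfdeeadb')
  26 → (16, 'efeaecdfdeeadb')
  27 → (8, 'fddceeedefeaecdfdeeadb')
  28 → (23, 'fdeeadb')
  29 → (17, 'feaecdfdeeadb')

SA = [27, 19, 29, 5, 2, 7, 1, 0, 21, 11, 28, 6, 10, 9, 3, 24, 15, 22, 26, 18, 4, 20, 14, 25, 13, 12, 16, 8, 23, 17]
[i] adj suffixes → lcp
  [1] 27/19 → 1 ('a')
  [2] 19/29 → 0 ('')
  [3] 29/5 → 1 ('b')
  [4] 5/2 → 2 ('bd')
  [5] 2/7 → 1 ('b')
  [6] 7/1 → 0 ('')
  [7] 1/0 → 1 ('c')
  [8] 0/21 → 1 ('c')
  [9] 21/11 → 1 ('c')
  [10] 11/28 → 0 ('')
  [11] 28/6 → 2 ('db')
  [12] 6/10 → 1 ('d')
  [13] 10/9 → 1 ('d')
  [14] 9/3 → 1 ('d')
  [15] 3/24 → 2 ('de')
  [16] 24/15 → 2 ('de')
  [17] 15/22 → 1 ('d')
  [18] 22/26 → 0 ('')
  [19] 26/18 → 2 ('ea')
  [20] 18/4 → 1 ('e')
  [21] 4/20 → 1 ('e')
  [22] 20/14 → 1 ('e')
  [23] 14/25 → 1 ('e')
  [24] 25/13 → 2 ('ee')
  [25] 13/12 → 2 ('ee')
  [26] 12/16 → 1 ('e')
  [27] 16/8 → 0 ('')
  [28] 8/23 → 2 ('fd')
  [29] 23/17 → 1 ('f')

n(n+1)/2 = 30·31/2 = 465
Σ LCP = 0 + 1 + 0 + 1 + 2 + 1 + 0 + 1 + 1 + 1 + 0 + 2 + 1 + 1 + 1 + 2 + 2 + 1 + 0 + 2 + 1 + 1 + 1 + 1 + 2 + 2 + 1 + 0 + 2 + 1 = 32
distinct = 465 − 32 = 433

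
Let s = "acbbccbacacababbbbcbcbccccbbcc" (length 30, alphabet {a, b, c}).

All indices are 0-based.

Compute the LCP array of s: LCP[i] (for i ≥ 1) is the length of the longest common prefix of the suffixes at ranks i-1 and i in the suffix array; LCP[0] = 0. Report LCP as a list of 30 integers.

[0, 2, 1, 3, 2, 0, 2, 1, 3, 2, 3, 4, 1, 4, 2, 3, 3, 0, 1, 2, 1, 2, 5, 2, 3, 1, 2, 3, 2, 3]

rank→(start, suffix):
  0 → (11, 'ababbbbcbcbccccbbcc')
  1 → (13, 'abbbbcbcbccccbbcc')
  2 → (9, 'acababbbbcbcbccccbbcc')
  3 → (7, 'acacababbbbcbcbccccbbcc')
  4 → (0, 'acbbccbacacababbbbcbcbccccbbcc')
  5 → (12, 'babbbbcbcbccccbbcc')
  6 → (6, 'bacacababbbbcbcbccccbbcc')
  7 → (14, 'bbbbcbcbccccbbcc')
  8 → (15, 'bbbcbcbccccbbcc')
  9 → (16, 'bbcbcbccccbbcc')
  10 → (26, 'bbcc')
  11 → (2, 'bbccbacacababbbbcbcbccccbbcc')
  12 → (17, 'bcbcbccccbbcc')
  13 → (19, 'bcbccccbbcc')
  14 → (27, 'bcc')
  15 → (3, 'bccbacacababbbbcbcbccccbbcc')
  16 → (21, 'bccccbbcc')
  17 → (29, 'c')
  18 → (10, 'cababbbbcbcbccccbbcc')
  19 → (8, 'cacababbbbcbcbccccbbcc')
  20 → (5, 'cbacacababbbbcbcbccccbbcc')
  21 → (25, 'cbbcc')
  22 → (1, 'cbbccbacacababbbbcbcbccccbbcc')
  23 → (18, 'cbcbccccbbcc')
  24 → (20, 'cbccccbbcc')
  25 → (28, 'cc')
  26 → (4, 'ccbacacababbbbcbcbccccbbcc')
  27 → (24, 'ccbbcc')
  28 → (23, 'cccbbcc')
  29 → (22, 'ccccbbcc')

SA = [11, 13, 9, 7, 0, 12, 6, 14, 15, 16, 26, 2, 17, 19, 27, 3, 21, 29, 10, 8, 5, 25, 1, 18, 20, 28, 4, 24, 23, 22]
rank  pair      lcp
   1  s[11:],s[13:]  2  'ab'
   2  s[13:],s[9:]  1  'a'
   3  s[9:],s[7:]  3  'aca'
   4  s[7:],s[0:]  2  'ac'
   5  s[0:],s[12:]  0  ''
   6  s[12:],s[6:]  2  'ba'
   7  s[6:],s[14:]  1  'b'
   8  s[14:],s[15:]  3  'bbb'
   9  s[15:],s[16:]  2  'bb'
  10  s[16:],s[26:]  3  'bbc'
  11  s[26:],s[2:]  4  'bbcc'
  12  s[2:],s[17:]  1  'b'
  13  s[17:],s[19:]  4  'bcbc'
  14  s[19:],s[27:]  2  'bc'
  15  s[27:],s[3:]  3  'bcc'
  16  s[3:],s[21:]  3  'bcc'
  17  s[21:],s[29:]  0  ''
  18  s[29:],s[10:]  1  'c'
  19  s[10:],s[8:]  2  'ca'
  20  s[8:],s[5:]  1  'c'
  21  s[5:],s[25:]  2  'cb'
  22  s[25:],s[1:]  5  'cbbcc'
  23  s[1:],s[18:]  2  'cb'
  24  s[18:],s[20:]  3  'cbc'
  25  s[20:],s[28:]  1  'c'
  26  s[28:],s[4:]  2  'cc'
  27  s[4:],s[24:]  3  'ccb'
  28  s[24:],s[23:]  2  'cc'
  29  s[23:],s[22:]  3  'ccc'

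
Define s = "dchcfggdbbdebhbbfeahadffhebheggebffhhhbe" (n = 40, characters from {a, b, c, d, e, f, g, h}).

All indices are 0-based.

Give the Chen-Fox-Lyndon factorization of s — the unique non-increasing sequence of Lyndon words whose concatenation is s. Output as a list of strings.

emit factor 1: 'd' (i=0, period=1)
emit factor 2: 'ch' (i=1, period=2)
emit factor 3: 'cfggd' (i=3, period=5)
emit factor 4: 'bbdebhbbfe' (i=8, period=10)
emit factor 5: 'ah' (i=18, period=2)
emit factor 6: 'adffhebheggebffhhhbe' (i=20, period=20)

["d", "ch", "cfggd", "bbdebhbbfe", "ah", "adffhebheggebffhhhbe"]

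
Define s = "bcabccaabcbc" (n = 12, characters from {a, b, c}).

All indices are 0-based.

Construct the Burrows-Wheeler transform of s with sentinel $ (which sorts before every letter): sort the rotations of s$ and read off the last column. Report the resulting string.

rank  rotation       last
    0  $bcabccaabcbc  c
    1  aabcbc$bcabcc  c
    2  abcbc$bcabcca  a
    3  abccaabcbc$bc  c
    4  bc$bcabccaabc  c
    5  bcabccaabcbc$  $
    6  bcbc$bcabccaa  a
    7  bccaabcbc$bca  a
    8  c$bcabccaabcb  b
    9  caabcbc$bcabc  c
   10  cabccaabcbc$b  b
   11  cbc$bcabccaab  b
   12  ccaabcbc$bcab  b

ccacc$aabcbbb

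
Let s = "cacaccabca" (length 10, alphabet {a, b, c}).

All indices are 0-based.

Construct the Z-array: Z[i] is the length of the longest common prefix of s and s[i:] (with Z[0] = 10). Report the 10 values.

[10, 0, 3, 0, 1, 2, 0, 0, 2, 0]

Z[0]=10
i=1: outside box; Z[1]=0
i=2: outside box; Z[2]=3 grow→box=[2,5)
i=3: min(r-i=2, Z[1]=0)=0; Z[3]=0
i=4: min(r-i=1, Z[2]=3)=1; Z[4]=1
i=5: outside box; Z[5]=2 grow→box=[5,7)
i=6: min(r-i=1, Z[1]=0)=0; Z[6]=0
i=7: outside box; Z[7]=0
i=8: outside box; Z[8]=2 grow→box=[8,10)
i=9: min(r-i=1, Z[1]=0)=0; Z[9]=0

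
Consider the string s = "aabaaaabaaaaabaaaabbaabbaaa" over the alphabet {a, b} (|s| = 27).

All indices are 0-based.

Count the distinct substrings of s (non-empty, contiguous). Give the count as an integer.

rank | idx | suffix
   0 |  26 | a
   1 |  25 | aa
   2 |  24 | aaa
   3 |   8 | aaaaabaaaabbaabbaaa
   4 |   3 | aaaabaaaaabaaaabbaabbaaa
   5 |   9 | aaaabaaaabbaabbaaa
   6 |  14 | aaaabbaabbaaa
   7 |   4 | aaabaaaaabaaaabbaabbaaa
   8 |  10 | aaabaaaabbaabbaaa
   9 |  15 | aaabbaabbaaa
  10 |   5 | aabaaaaabaaaabbaabbaaa
  11 |   0 | aabaaaabaaaaabaaaabbaabbaaa
  12 |  11 | aabaaaabbaabbaaa
  13 |  20 | aabbaaa
  14 |  16 | aabbaabbaaa
  15 |   6 | abaaaaabaaaabbaabbaaa
  16 |   1 | abaaaabaaaaabaaaabbaabbaaa
  17 |  12 | abaaaabbaabbaaa
  18 |  21 | abbaaa
  19 |  17 | abbaabbaaa
  20 |  23 | baaa
  21 |   7 | baaaaabaaaabbaabbaaa
  22 |   2 | baaaabaaaaabaaaabbaabbaaa
  23 |  13 | baaaabbaabbaaa
  24 |  19 | baabbaaa
  25 |  22 | bbaaa
  26 |  18 | bbaabbaaa

SA = [26, 25, 24, 8, 3, 9, 14, 4, 10, 15, 5, 0, 11, 20, 16, 6, 1, 12, 21, 17, 23, 7, 2, 13, 19, 22, 18]
i: (SA[i-1],SA[i]) lcp shared
  1: (26,25) 1 'a'
  2: (25,24) 2 'aa'
  3: (24,8) 3 'aaa'
  4: (8,3) 4 'aaaa'
  5: (3,9) 9 'aaaabaaaa'
  6: (9,14) 5 'aaaab'
  7: (14,4) 3 'aaa'
  8: (4,10) 8 'aaabaaaa'
  9: (10,15) 4 'aaab'
  10: (15,5) 2 'aa'
  11: (5,0) 7 'aabaaaa'
  12: (0,11) 8 'aabaaaab'
  13: (11,20) 3 'aab'
  14: (20,16) 6 'aabbaa'
  15: (16,6) 1 'a'
  16: (6,1) 6 'abaaaa'
  17: (1,12) 7 'abaaaab'
  18: (12,21) 2 'ab'
  19: (21,17) 5 'abbaa'
  20: (17,23) 0 ''
  21: (23,7) 4 'baaa'
  22: (7,2) 5 'baaaa'
  23: (2,13) 6 'baaaab'
  24: (13,19) 3 'baa'
  25: (19,22) 1 'b'
  26: (22,18) 4 'bbaa'

n(n+1)/2 = 27·28/2 = 378
Σ LCP = 0 + 1 + 2 + 3 + 4 + 9 + 5 + 3 + 8 + 4 + 2 + 7 + 8 + 3 + 6 + 1 + 6 + 7 + 2 + 5 + 0 + 4 + 5 + 6 + 3 + 1 + 4 = 109
distinct = 378 − 109 = 269

269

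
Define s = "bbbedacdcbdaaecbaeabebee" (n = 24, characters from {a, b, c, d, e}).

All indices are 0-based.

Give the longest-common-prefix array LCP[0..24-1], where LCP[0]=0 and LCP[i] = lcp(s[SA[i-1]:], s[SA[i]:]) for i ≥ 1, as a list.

[0, 1, 1, 1, 2, 0, 1, 2, 1, 1, 2, 2, 0, 2, 1, 0, 2, 1, 0, 1, 1, 1, 1, 1]

rank | idx | suffix
   0 |  11 | aaecbaeabebee
   1 |  18 | abebee
   2 |   5 | acdcbdaaecbaeabebee
   3 |  16 | aeabebee
   4 |  12 | aecbaeabebee
   5 |  15 | baeabebee
   6 |   0 | bbbedacdcbdaaecbaeabebee
   7 |   1 | bbedacdcbdaaecbaeabebee
   8 |   9 | bdaaecbaeabebee
   9 |  19 | bebee
  10 |   2 | bedacdcbdaaecbaeabebee
  11 |  21 | bee
  12 |  14 | cbaeabebee
  13 |   8 | cbdaaecbaeabebee
  14 |   6 | cdcbdaaecbaeabebee
  15 |  10 | daaecbaeabebee
  16 |   4 | dacdcbdaaecbaeabebee
  17 |   7 | dcbdaaecbaeabebee
  18 |  23 | e
  19 |  17 | eabebee
  20 |  20 | ebee
  21 |  13 | ecbaeabebee
  22 |   3 | edacdcbdaaecbaeabebee
  23 |  22 | ee

SA = [11, 18, 5, 16, 12, 15, 0, 1, 9, 19, 2, 21, 14, 8, 6, 10, 4, 7, 23, 17, 20, 13, 3, 22]
i: (SA[i-1],SA[i]) lcp shared
  1: (11,18) 1 'a'
  2: (18,5) 1 'a'
  3: (5,16) 1 'a'
  4: (16,12) 2 'ae'
  5: (12,15) 0 ''
  6: (15,0) 1 'b'
  7: (0,1) 2 'bb'
  8: (1,9) 1 'b'
  9: (9,19) 1 'b'
  10: (19,2) 2 'be'
  11: (2,21) 2 'be'
  12: (21,14) 0 ''
  13: (14,8) 2 'cb'
  14: (8,6) 1 'c'
  15: (6,10) 0 ''
  16: (10,4) 2 'da'
  17: (4,7) 1 'd'
  18: (7,23) 0 ''
  19: (23,17) 1 'e'
  20: (17,20) 1 'e'
  21: (20,13) 1 'e'
  22: (13,3) 1 'e'
  23: (3,22) 1 'e'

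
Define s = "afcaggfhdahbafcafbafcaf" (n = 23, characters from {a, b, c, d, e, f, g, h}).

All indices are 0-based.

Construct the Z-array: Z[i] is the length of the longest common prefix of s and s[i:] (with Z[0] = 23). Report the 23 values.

[23, 0, 0, 1, 0, 0, 0, 0, 0, 1, 0, 0, 4, 0, 0, 2, 0, 0, 4, 0, 0, 2, 0]

Z[0]=23
i=1: fresh scan; Z[1]=0
i=2: fresh scan; Z[2]=0
i=3: fresh scan; Z[3]=1 grow→box=[3,4)
i=4: fresh scan; Z[4]=0
i=5: fresh scan; Z[5]=0
i=6: fresh scan; Z[6]=0
i=7: fresh scan; Z[7]=0
i=8: fresh scan; Z[8]=0
i=9: fresh scan; Z[9]=1 grow→box=[9,10)
i=10: fresh scan; Z[10]=0
i=11: fresh scan; Z[11]=0
i=12: fresh scan; Z[12]=4 grow→box=[12,16)
i=13: min(r-i=3, Z[1]=0)=0; Z[13]=0
i=14: min(r-i=2, Z[2]=0)=0; Z[14]=0
i=15: min(r-i=1, Z[3]=1)=1; Z[15]=2 grow→box=[15,17)
i=16: min(r-i=1, Z[1]=0)=0; Z[16]=0
i=17: fresh scan; Z[17]=0
i=18: fresh scan; Z[18]=4 grow→box=[18,22)
i=19: min(r-i=3, Z[1]=0)=0; Z[19]=0
i=20: min(r-i=2, Z[2]=0)=0; Z[20]=0
i=21: min(r-i=1, Z[3]=1)=1; Z[21]=2 grow→box=[21,23)
i=22: min(r-i=1, Z[1]=0)=0; Z[22]=0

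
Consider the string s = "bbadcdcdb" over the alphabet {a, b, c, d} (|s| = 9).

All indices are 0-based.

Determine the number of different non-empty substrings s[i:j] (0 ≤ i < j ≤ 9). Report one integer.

37

sorted suffixes:
  #0 SA[0]=2  'adcdcdb'
  #1 SA[1]=8  'b'
  #2 SA[2]=1  'badcdcdb'
  #3 SA[3]=0  'bbadcdcdb'
  #4 SA[4]=6  'cdb'
  #5 SA[5]=4  'cdcdb'
  #6 SA[6]=7  'db'
  #7 SA[7]=5  'dcdb'
  #8 SA[8]=3  'dcdcdb'

SA = [2, 8, 1, 0, 6, 4, 7, 5, 3]
rank  pair      lcp
   1  s[2:],s[8:]  0  ''
   2  s[8:],s[1:]  1  'b'
   3  s[1:],s[0:]  1  'b'
   4  s[0:],s[6:]  0  ''
   5  s[6:],s[4:]  2  'cd'
   6  s[4:],s[7:]  0  ''
   7  s[7:],s[5:]  1  'd'
   8  s[5:],s[3:]  3  'dcd'

n(n+1)/2 = 9·10/2 = 45
Σ LCP = 0 + 0 + 1 + 1 + 0 + 2 + 0 + 1 + 3 = 8
distinct = 45 − 8 = 37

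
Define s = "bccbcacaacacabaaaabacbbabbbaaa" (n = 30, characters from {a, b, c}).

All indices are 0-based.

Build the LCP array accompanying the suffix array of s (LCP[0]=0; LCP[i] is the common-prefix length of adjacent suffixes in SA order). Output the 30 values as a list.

rank→(start, suffix):
  0 → (29, 'a')
  1 → (28, 'aa')
  2 → (27, 'aaa')
  3 → (14, 'aaaabacbbabbbaaa')
  4 → (15, 'aaabacbbabbbaaa')
  5 → (16, 'aabacbbabbbaaa')
  6 → (7, 'aacacabaaaabacbbabbbaaa')
  7 → (12, 'abaaaabacbbabbbaaa')
  8 → (17, 'abacbbabbbaaa')
  9 → (23, 'abbbaaa')
  10 → (5, 'acaacacabaaaabacbbabbbaaa')
  11 → (10, 'acabaaaabacbbabbbaaa')
  12 → (8, 'acacabaaaabacbbabbbaaa')
  13 → (19, 'acbbabbbaaa')
  14 → (26, 'baaa')
  15 → (13, 'baaaabacbbabbbaaa')
  16 → (22, 'babbbaaa')
  17 → (18, 'bacbbabbbaaa')
  18 → (25, 'bbaaa')
  19 → (21, 'bbabbbaaa')
  20 → (24, 'bbbaaa')
  21 → (3, 'bcacaacacabaaaabacbbabbbaaa')
  22 → (0, 'bccbcacaacacabaaaabacbbabbbaaa')
  23 → (6, 'caacacabaaaabacbbabbbaaa')
  24 → (11, 'cabaaaabacbbabbbaaa')
  25 → (4, 'cacaacacabaaaabacbbabbbaaa')
  26 → (9, 'cacabaaaabacbbabbbaaa')
  27 → (20, 'cbbabbbaaa')
  28 → (2, 'cbcacaacacabaaaabacbbabbbaaa')
  29 → (1, 'ccbcacaacacabaaaabacbbabbbaaa')

SA = [29, 28, 27, 14, 15, 16, 7, 12, 17, 23, 5, 10, 8, 19, 26, 13, 22, 18, 25, 21, 24, 3, 0, 6, 11, 4, 9, 20, 2, 1]
rank  pair      lcp
   1  s[29:],s[28:]  1  'a'
   2  s[28:],s[27:]  2  'aa'
   3  s[27:],s[14:]  3  'aaa'
   4  s[14:],s[15:]  3  'aaa'
   5  s[15:],s[16:]  2  'aa'
   6  s[16:],s[7:]  2  'aa'
   7  s[7:],s[12:]  1  'a'
   8  s[12:],s[17:]  3  'aba'
   9  s[17:],s[23:]  2  'ab'
  10  s[23:],s[5:]  1  'a'
  11  s[5:],s[10:]  3  'aca'
  12  s[10:],s[8:]  3  'aca'
  13  s[8:],s[19:]  2  'ac'
  14  s[19:],s[26:]  0  ''
  15  s[26:],s[13:]  4  'baaa'
  16  s[13:],s[22:]  2  'ba'
  17  s[22:],s[18:]  2  'ba'
  18  s[18:],s[25:]  1  'b'
  19  s[25:],s[21:]  3  'bba'
  20  s[21:],s[24:]  2  'bb'
  21  s[24:],s[3:]  1  'b'
  22  s[3:],s[0:]  2  'bc'
  23  s[0:],s[6:]  0  ''
  24  s[6:],s[11:]  2  'ca'
  25  s[11:],s[4:]  2  'ca'
  26  s[4:],s[9:]  4  'caca'
  27  s[9:],s[20:]  1  'c'
  28  s[20:],s[2:]  2  'cb'
  29  s[2:],s[1:]  1  'c'

[0, 1, 2, 3, 3, 2, 2, 1, 3, 2, 1, 3, 3, 2, 0, 4, 2, 2, 1, 3, 2, 1, 2, 0, 2, 2, 4, 1, 2, 1]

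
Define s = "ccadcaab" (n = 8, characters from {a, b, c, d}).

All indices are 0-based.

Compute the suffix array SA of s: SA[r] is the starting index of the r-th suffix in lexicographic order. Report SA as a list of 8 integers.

rank | idx | suffix
   0 |   5 | aab
   1 |   6 | ab
   2 |   2 | adcaab
   3 |   7 | b
   4 |   4 | caab
   5 |   1 | cadcaab
   6 |   0 | ccadcaab
   7 |   3 | dcaab

[5, 6, 2, 7, 4, 1, 0, 3]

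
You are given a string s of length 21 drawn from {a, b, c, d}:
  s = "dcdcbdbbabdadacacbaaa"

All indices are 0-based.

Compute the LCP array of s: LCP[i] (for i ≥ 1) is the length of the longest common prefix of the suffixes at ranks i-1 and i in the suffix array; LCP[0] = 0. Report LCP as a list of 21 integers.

rank→(start, suffix):
  0 → (20, 'a')
  1 → (19, 'aa')
  2 → (18, 'aaa')
  3 → (8, 'abdadacacbaaa')
  4 → (13, 'acacbaaa')
  5 → (15, 'acbaaa')
  6 → (11, 'adacacbaaa')
  7 → (17, 'baaa')
  8 → (7, 'babdadacacbaaa')
  9 → (6, 'bbabdadacacbaaa')
  10 → (9, 'bdadacacbaaa')
  11 → (4, 'bdbbabdadacacbaaa')
  12 → (14, 'cacbaaa')
  13 → (16, 'cbaaa')
  14 → (3, 'cbdbbabdadacacbaaa')
  15 → (1, 'cdcbdbbabdadacacbaaa')
  16 → (12, 'dacacbaaa')
  17 → (10, 'dadacacbaaa')
  18 → (5, 'dbbabdadacacbaaa')
  19 → (2, 'dcbdbbabdadacacbaaa')
  20 → (0, 'dcdcbdbbabdadacacbaaa')

SA = [20, 19, 18, 8, 13, 15, 11, 17, 7, 6, 9, 4, 14, 16, 3, 1, 12, 10, 5, 2, 0]
i: (SA[i-1],SA[i]) lcp shared
  1: (20,19) 1 'a'
  2: (19,18) 2 'aa'
  3: (18,8) 1 'a'
  4: (8,13) 1 'a'
  5: (13,15) 2 'ac'
  6: (15,11) 1 'a'
  7: (11,17) 0 ''
  8: (17,7) 2 'ba'
  9: (7,6) 1 'b'
  10: (6,9) 1 'b'
  11: (9,4) 2 'bd'
  12: (4,14) 0 ''
  13: (14,16) 1 'c'
  14: (16,3) 2 'cb'
  15: (3,1) 1 'c'
  16: (1,12) 0 ''
  17: (12,10) 2 'da'
  18: (10,5) 1 'd'
  19: (5,2) 1 'd'
  20: (2,0) 2 'dc'

[0, 1, 2, 1, 1, 2, 1, 0, 2, 1, 1, 2, 0, 1, 2, 1, 0, 2, 1, 1, 2]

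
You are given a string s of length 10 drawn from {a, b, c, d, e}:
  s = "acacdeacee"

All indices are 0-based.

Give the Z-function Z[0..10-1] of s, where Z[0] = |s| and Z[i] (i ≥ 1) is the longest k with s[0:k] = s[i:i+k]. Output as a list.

[10, 0, 2, 0, 0, 0, 2, 0, 0, 0]

Z[0]=10
i=1: i≥r, start 0; Z[1]=0
i=2: i≥r, start 0; Z[2]=2 scan→box=[2,4)
i=3: min(r-i=1, Z[1]=0)=0; Z[3]=0
i=4: i≥r, start 0; Z[4]=0
i=5: i≥r, start 0; Z[5]=0
i=6: i≥r, start 0; Z[6]=2 scan→box=[6,8)
i=7: min(r-i=1, Z[1]=0)=0; Z[7]=0
i=8: i≥r, start 0; Z[8]=0
i=9: i≥r, start 0; Z[9]=0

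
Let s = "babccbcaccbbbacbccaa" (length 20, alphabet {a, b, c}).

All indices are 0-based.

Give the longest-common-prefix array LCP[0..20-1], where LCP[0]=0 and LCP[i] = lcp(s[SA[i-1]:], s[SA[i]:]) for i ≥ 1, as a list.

rank | idx | suffix
   0 |  19 | a
   1 |  18 | aa
   2 |   1 | abccbcaccbbbacbccaa
   3 |  13 | acbccaa
   4 |   7 | accbbbacbccaa
   5 |   0 | babccbcaccbbbacbccaa
   6 |  12 | bacbccaa
   7 |  11 | bbacbccaa
   8 |  10 | bbbacbccaa
   9 |   5 | bcaccbbbacbccaa
  10 |  15 | bccaa
  11 |   2 | bccbcaccbbbacbccaa
  12 |  17 | caa
  13 |   6 | caccbbbacbccaa
  14 |   9 | cbbbacbccaa
  15 |   4 | cbcaccbbbacbccaa
  16 |  14 | cbccaa
  17 |  16 | ccaa
  18 |   8 | ccbbbacbccaa
  19 |   3 | ccbcaccbbbacbccaa

SA = [19, 18, 1, 13, 7, 0, 12, 11, 10, 5, 15, 2, 17, 6, 9, 4, 14, 16, 8, 3]
[i] adj suffixes → lcp
  [1] 19/18 → 1 ('a')
  [2] 18/1 → 1 ('a')
  [3] 1/13 → 1 ('a')
  [4] 13/7 → 2 ('ac')
  [5] 7/0 → 0 ('')
  [6] 0/12 → 2 ('ba')
  [7] 12/11 → 1 ('b')
  [8] 11/10 → 2 ('bb')
  [9] 10/5 → 1 ('b')
  [10] 5/15 → 2 ('bc')
  [11] 15/2 → 3 ('bcc')
  [12] 2/17 → 0 ('')
  [13] 17/6 → 2 ('ca')
  [14] 6/9 → 1 ('c')
  [15] 9/4 → 2 ('cb')
  [16] 4/14 → 3 ('cbc')
  [17] 14/16 → 1 ('c')
  [18] 16/8 → 2 ('cc')
  [19] 8/3 → 3 ('ccb')

[0, 1, 1, 1, 2, 0, 2, 1, 2, 1, 2, 3, 0, 2, 1, 2, 3, 1, 2, 3]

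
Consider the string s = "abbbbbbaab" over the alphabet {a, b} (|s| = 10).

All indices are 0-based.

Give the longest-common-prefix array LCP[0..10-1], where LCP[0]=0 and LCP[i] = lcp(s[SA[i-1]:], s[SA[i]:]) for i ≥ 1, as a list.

rank→(start, suffix):
  0 → (7, 'aab')
  1 → (8, 'ab')
  2 → (0, 'abbbbbbaab')
  3 → (9, 'b')
  4 → (6, 'baab')
  5 → (5, 'bbaab')
  6 → (4, 'bbbaab')
  7 → (3, 'bbbbaab')
  8 → (2, 'bbbbbaab')
  9 → (1, 'bbbbbbaab')

SA = [7, 8, 0, 9, 6, 5, 4, 3, 2, 1]
rank  pair      lcp
   1  s[7:],s[8:]  1  'a'
   2  s[8:],s[0:]  2  'ab'
   3  s[0:],s[9:]  0  ''
   4  s[9:],s[6:]  1  'b'
   5  s[6:],s[5:]  1  'b'
   6  s[5:],s[4:]  2  'bb'
   7  s[4:],s[3:]  3  'bbb'
   8  s[3:],s[2:]  4  'bbbb'
   9  s[2:],s[1:]  5  'bbbbb'

[0, 1, 2, 0, 1, 1, 2, 3, 4, 5]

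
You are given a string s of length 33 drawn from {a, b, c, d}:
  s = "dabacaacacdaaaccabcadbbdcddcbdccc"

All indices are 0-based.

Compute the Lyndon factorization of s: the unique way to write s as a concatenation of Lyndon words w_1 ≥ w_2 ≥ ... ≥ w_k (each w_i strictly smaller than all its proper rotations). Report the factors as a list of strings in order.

["d", "abac", "aacacd", "aaaccabcadbbdcddcbdccc"]

emit factor 1: 'd' (i=0, period=1)
emit factor 2: 'abac' (i=1, period=4)
emit factor 3: 'aacacd' (i=5, period=6)
emit factor 4: 'aaaccabcadbbdcddcbdccc' (i=11, period=22)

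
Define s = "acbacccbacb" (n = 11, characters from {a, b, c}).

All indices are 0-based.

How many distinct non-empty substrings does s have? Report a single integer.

rank→(start, suffix):
  0 → (8, 'acb')
  1 → (0, 'acbacccbacb')
  2 → (3, 'acccbacb')
  3 → (10, 'b')
  4 → (7, 'bacb')
  5 → (2, 'bacccbacb')
  6 → (9, 'cb')
  7 → (6, 'cbacb')
  8 → (1, 'cbacccbacb')
  9 → (5, 'ccbacb')
  10 → (4, 'cccbacb')

SA = [8, 0, 3, 10, 7, 2, 9, 6, 1, 5, 4]
rank  pair      lcp
   1  s[8:],s[0:]  3  'acb'
   2  s[0:],s[3:]  2  'ac'
   3  s[3:],s[10:]  0  ''
   4  s[10:],s[7:]  1  'b'
   5  s[7:],s[2:]  3  'bac'
   6  s[2:],s[9:]  0  ''
   7  s[9:],s[6:]  2  'cb'
   8  s[6:],s[1:]  4  'cbac'
   9  s[1:],s[5:]  1  'c'
  10  s[5:],s[4:]  2  'cc'

n(n+1)/2 = 11·12/2 = 66
Σ LCP = 0 + 3 + 2 + 0 + 1 + 3 + 0 + 2 + 4 + 1 + 2 = 18
distinct = 66 − 18 = 48

48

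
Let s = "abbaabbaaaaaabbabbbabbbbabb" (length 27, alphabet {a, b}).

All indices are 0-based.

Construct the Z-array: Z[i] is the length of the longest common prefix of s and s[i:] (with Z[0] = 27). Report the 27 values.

[27, 0, 0, 1, 5, 0, 0, 1, 1, 1, 1, 1, 4, 0, 0, 3, 0, 0, 0, 3, 0, 0, 0, 0, 3, 0, 0]

Z[0]=27
i=1: i≥r, start 0; Z[1]=0
i=2: i≥r, start 0; Z[2]=0
i=3: i≥r, start 0; Z[3]=1 grow→box=[3,4)
i=4: i≥r, start 0; Z[4]=5 grow→box=[4,9)
i=5: min(r-i=4, Z[1]=0)=0; Z[5]=0
i=6: min(r-i=3, Z[2]=0)=0; Z[6]=0
i=7: min(r-i=2, Z[3]=1)=1; Z[7]=1
i=8: min(r-i=1, Z[4]=5)=1; Z[8]=1
i=9: i≥r, start 0; Z[9]=1 grow→box=[9,10)
i=10: i≥r, start 0; Z[10]=1 grow→box=[10,11)
i=11: i≥r, start 0; Z[11]=1 grow→box=[11,12)
i=12: i≥r, start 0; Z[12]=4 grow→box=[12,16)
i=13: min(r-i=3, Z[1]=0)=0; Z[13]=0
i=14: min(r-i=2, Z[2]=0)=0; Z[14]=0
i=15: min(r-i=1, Z[3]=1)=1; Z[15]=3 grow→box=[15,18)
i=16: min(r-i=2, Z[1]=0)=0; Z[16]=0
i=17: min(r-i=1, Z[2]=0)=0; Z[17]=0
i=18: i≥r, start 0; Z[18]=0
i=19: i≥r, start 0; Z[19]=3 grow→box=[19,22)
i=20: min(r-i=2, Z[1]=0)=0; Z[20]=0
i=21: min(r-i=1, Z[2]=0)=0; Z[21]=0
i=22: i≥r, start 0; Z[22]=0
i=23: i≥r, start 0; Z[23]=0
i=24: i≥r, start 0; Z[24]=3 grow→box=[24,27)
i=25: min(r-i=2, Z[1]=0)=0; Z[25]=0
i=26: min(r-i=1, Z[2]=0)=0; Z[26]=0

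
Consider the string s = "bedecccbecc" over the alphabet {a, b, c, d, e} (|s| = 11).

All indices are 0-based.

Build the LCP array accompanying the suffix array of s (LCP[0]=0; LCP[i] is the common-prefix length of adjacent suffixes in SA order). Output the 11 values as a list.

sorted suffixes:
  #0 SA[0]=7  'becc'
  #1 SA[1]=0  'bedecccbecc'
  #2 SA[2]=10  'c'
  #3 SA[3]=6  'cbecc'
  #4 SA[4]=9  'cc'
  #5 SA[5]=5  'ccbecc'
  #6 SA[6]=4  'cccbecc'
  #7 SA[7]=2  'decccbecc'
  #8 SA[8]=8  'ecc'
  #9 SA[9]=3  'ecccbecc'
  #10 SA[10]=1  'edecccbecc'

SA = [7, 0, 10, 6, 9, 5, 4, 2, 8, 3, 1]
rank  pair      lcp
   1  s[7:],s[0:]  2  'be'
   2  s[0:],s[10:]  0  ''
   3  s[10:],s[6:]  1  'c'
   4  s[6:],s[9:]  1  'c'
   5  s[9:],s[5:]  2  'cc'
   6  s[5:],s[4:]  2  'cc'
   7  s[4:],s[2:]  0  ''
   8  s[2:],s[8:]  0  ''
   9  s[8:],s[3:]  3  'ecc'
  10  s[3:],s[1:]  1  'e'

[0, 2, 0, 1, 1, 2, 2, 0, 0, 3, 1]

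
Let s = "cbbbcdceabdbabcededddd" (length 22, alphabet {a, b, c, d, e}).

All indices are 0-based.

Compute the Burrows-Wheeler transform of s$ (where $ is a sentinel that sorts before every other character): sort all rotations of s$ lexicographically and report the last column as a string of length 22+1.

dbedcbbaa$bdbdbcddeecdc

rank  rotation                 last
    0  $cbbbcdceabdbabcededddd  d
    1  abcededddd$cbbbcdceabdb  b
    2  abdbabcededddd$cbbbcdce  e
    3  babcededddd$cbbbcdceabd  d
    4  bbbcdceabdbabcededddd$c  c
    5  bbcdceabdbabcededddd$cb  b
    6  bcdceabdbabcededddd$cbb  b
    7  bcededddd$cbbbcdceabdba  a
    8  bdbabcededddd$cbbbcdcea  a
    9  cbbbcdceabdbabcededddd$  $
   10  cdceabdbabcededddd$cbbb  b
   11  ceabdbabcededddd$cbbbcd  d
   12  cededddd$cbbbcdceabdbab  b
   13  d$cbbbcdceabdbabcededdd  d
   14  dbabcededddd$cbbbcdceab  b
   15  dceabdbabcededddd$cbbbc  c
   16  dd$cbbbcdceabdbabcededd  d
   17  ddd$cbbbcdceabdbabceded  d
   18  dddd$cbbbcdceabdbabcede  e
   19  dedddd$cbbbcdceabdbabce  e
   20  eabdbabcededddd$cbbbcdc  c
   21  edddd$cbbbcdceabdbabced  d
   22  ededddd$cbbbcdceabdbabc  c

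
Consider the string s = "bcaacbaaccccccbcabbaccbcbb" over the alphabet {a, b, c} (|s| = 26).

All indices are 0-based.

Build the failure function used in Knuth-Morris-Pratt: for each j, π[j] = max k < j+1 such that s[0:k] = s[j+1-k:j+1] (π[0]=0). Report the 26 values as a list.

[0, 0, 0, 0, 0, 1, 0, 0, 0, 0, 0, 0, 0, 0, 1, 2, 3, 1, 1, 0, 0, 0, 1, 2, 1, 1]

π[0] = 0
j=1 s[j]='c': π[1]=0 (border '')
j=2 s[j]='a': π[2]=0 (border '')
j=3 s[j]='a': π[3]=0 (border '')
j=4 s[j]='c': π[4]=0 (border '')
j=5 s[j]='b': π[5]=1 (border 'b')
j=6 s[j]='a': k: 1→0; π[6]=0 (border '')
j=7 s[j]='a': π[7]=0 (border '')
j=8 s[j]='c': π[8]=0 (border '')
j=9 s[j]='c': π[9]=0 (border '')
j=10 s[j]='c': π[10]=0 (border '')
j=11 s[j]='c': π[11]=0 (border '')
j=12 s[j]='c': π[12]=0 (border '')
j=13 s[j]='c': π[13]=0 (border '')
j=14 s[j]='b': π[14]=1 (border 'b')
j=15 s[j]='c': π[15]=2 (border 'bc')
j=16 s[j]='a': π[16]=3 (border 'bca')
j=17 s[j]='b': k: 3→0; π[17]=1 (border 'b')
j=18 s[j]='b': k: 1→0; π[18]=1 (border 'b')
j=19 s[j]='a': k: 1→0; π[19]=0 (border '')
j=20 s[j]='c': π[20]=0 (border '')
j=21 s[j]='c': π[21]=0 (border '')
j=22 s[j]='b': π[22]=1 (border 'b')
j=23 s[j]='c': π[23]=2 (border 'bc')
j=24 s[j]='b': k: 2→0; π[24]=1 (border 'b')
j=25 s[j]='b': k: 1→0; π[25]=1 (border 'b')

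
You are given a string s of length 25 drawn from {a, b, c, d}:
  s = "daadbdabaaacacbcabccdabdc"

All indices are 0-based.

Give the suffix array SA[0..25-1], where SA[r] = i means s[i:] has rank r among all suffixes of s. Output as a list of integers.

rank→(start, suffix):
  0 → (8, 'aaacacbcabccdabdc')
  1 → (9, 'aacacbcabccdabdc')
  2 → (1, 'aadbdabaaacacbcabccdabdc')
  3 → (6, 'abaaacacbcabccdabdc')
  4 → (16, 'abccdabdc')
  5 → (21, 'abdc')
  6 → (10, 'acacbcabccdabdc')
  7 → (12, 'acbcabccdabdc')
  8 → (2, 'adbdabaaacacbcabccdabdc')
  9 → (7, 'baaacacbcabccdabdc')
  10 → (14, 'bcabccdabdc')
  11 → (17, 'bccdabdc')
  12 → (4, 'bdabaaacacbcabccdabdc')
  13 → (22, 'bdc')
  14 → (24, 'c')
  15 → (15, 'cabccdabdc')
  16 → (11, 'cacbcabccdabdc')
  17 → (13, 'cbcabccdabdc')
  18 → (18, 'ccdabdc')
  19 → (19, 'cdabdc')
  20 → (0, 'daadbdabaaacacbcabccdabdc')
  21 → (5, 'dabaaacacbcabccdabdc')
  22 → (20, 'dabdc')
  23 → (3, 'dbdabaaacacbcabccdabdc')
  24 → (23, 'dc')

[8, 9, 1, 6, 16, 21, 10, 12, 2, 7, 14, 17, 4, 22, 24, 15, 11, 13, 18, 19, 0, 5, 20, 3, 23]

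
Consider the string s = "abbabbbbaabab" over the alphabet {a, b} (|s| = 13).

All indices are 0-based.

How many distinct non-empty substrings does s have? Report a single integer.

68

sorted suffixes:
  #0 SA[0]=8  'aabab'
  #1 SA[1]=11  'ab'
  #2 SA[2]=9  'abab'
  #3 SA[3]=0  'abbabbbbaabab'
  #4 SA[4]=3  'abbbbaabab'
  #5 SA[5]=12  'b'
  #6 SA[6]=7  'baabab'
  #7 SA[7]=10  'bab'
  #8 SA[8]=2  'babbbbaabab'
  #9 SA[9]=6  'bbaabab'
  #10 SA[10]=1  'bbabbbbaabab'
  #11 SA[11]=5  'bbbaabab'
  #12 SA[12]=4  'bbbbaabab'

SA = [8, 11, 9, 0, 3, 12, 7, 10, 2, 6, 1, 5, 4]
rank  pair      lcp
   1  s[8:],s[11:]  1  'a'
   2  s[11:],s[9:]  2  'ab'
   3  s[9:],s[0:]  2  'ab'
   4  s[0:],s[3:]  3  'abb'
   5  s[3:],s[12:]  0  ''
   6  s[12:],s[7:]  1  'b'
   7  s[7:],s[10:]  2  'ba'
   8  s[10:],s[2:]  3  'bab'
   9  s[2:],s[6:]  1  'b'
  10  s[6:],s[1:]  3  'bba'
  11  s[1:],s[5:]  2  'bb'
  12  s[5:],s[4:]  3  'bbb'

n(n+1)/2 = 13·14/2 = 91
Σ LCP = 0 + 1 + 2 + 2 + 3 + 0 + 1 + 2 + 3 + 1 + 3 + 2 + 3 = 23
distinct = 91 − 23 = 68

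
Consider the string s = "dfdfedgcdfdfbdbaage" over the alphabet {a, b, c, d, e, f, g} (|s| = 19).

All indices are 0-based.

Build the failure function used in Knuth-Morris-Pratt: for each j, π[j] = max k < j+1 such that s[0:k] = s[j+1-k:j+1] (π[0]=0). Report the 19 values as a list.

π[0] = 0
j=1 s[j]='f': π[1]=0 (border '')
j=2 s[j]='d': π[2]=1 (border 'd')
j=3 s[j]='f': π[3]=2 (border 'df')
j=4 s[j]='e': k: 2→0; π[4]=0 (border '')
j=5 s[j]='d': π[5]=1 (border 'd')
j=6 s[j]='g': k: 1→0; π[6]=0 (border '')
j=7 s[j]='c': π[7]=0 (border '')
j=8 s[j]='d': π[8]=1 (border 'd')
j=9 s[j]='f': π[9]=2 (border 'df')
j=10 s[j]='d': π[10]=3 (border 'dfd')
j=11 s[j]='f': π[11]=4 (border 'dfdf')
j=12 s[j]='b': k: 4→2→0; π[12]=0 (border '')
j=13 s[j]='d': π[13]=1 (border 'd')
j=14 s[j]='b': k: 1→0; π[14]=0 (border '')
j=15 s[j]='a': π[15]=0 (border '')
j=16 s[j]='a': π[16]=0 (border '')
j=17 s[j]='g': π[17]=0 (border '')
j=18 s[j]='e': π[18]=0 (border '')

[0, 0, 1, 2, 0, 1, 0, 0, 1, 2, 3, 4, 0, 1, 0, 0, 0, 0, 0]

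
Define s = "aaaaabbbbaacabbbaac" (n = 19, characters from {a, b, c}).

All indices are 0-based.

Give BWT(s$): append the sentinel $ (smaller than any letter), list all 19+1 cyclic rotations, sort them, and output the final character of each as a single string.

rank  rotation              last
    0  $aaaaabbbbaacabbbaac  c
    1  aaaaabbbbaacabbbaac$  $
    2  aaaabbbbaacabbbaac$a  a
    3  aaabbbbaacabbbaac$aa  a
    4  aabbbbaacabbbaac$aaa  a
    5  aac$aaaaabbbbaacabbb  b
    6  aacabbbaac$aaaaabbbb  b
    7  abbbaac$aaaaabbbbaac  c
    8  abbbbaacabbbaac$aaaa  a
    9  ac$aaaaabbbbaacabbba  a
   10  acabbbaac$aaaaabbbba  a
   11  baac$aaaaabbbbaacabb  b
   12  baacabbbaac$aaaaabbb  b
   13  bbaac$aaaaabbbbaacab  b
   14  bbaacabbbaac$aaaaabb  b
   15  bbbaac$aaaaabbbbaaca  a
   16  bbbaacabbbaac$aaaaab  b
   17  bbbbaacabbbaac$aaaaa  a
   18  c$aaaaabbbbaacabbbaa  a
   19  cabbbaac$aaaaabbbbaa  a

c$aaabbcaaabbbbabaaa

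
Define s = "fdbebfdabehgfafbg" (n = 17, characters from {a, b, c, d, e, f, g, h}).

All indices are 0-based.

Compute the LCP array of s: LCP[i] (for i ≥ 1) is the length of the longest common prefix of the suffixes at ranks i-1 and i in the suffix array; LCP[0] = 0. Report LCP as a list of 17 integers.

rank | idx | suffix
   0 |   7 | abehgfafbg
   1 |  13 | afbg
   2 |   2 | bebfdabehgfafbg
   3 |   8 | behgfafbg
   4 |   4 | bfdabehgfafbg
   5 |  15 | bg
   6 |   6 | dabehgfafbg
   7 |   1 | dbebfdabehgfafbg
   8 |   3 | ebfdabehgfafbg
   9 |   9 | ehgfafbg
  10 |  12 | fafbg
  11 |  14 | fbg
  12 |   5 | fdabehgfafbg
  13 |   0 | fdbebfdabehgfafbg
  14 |  16 | g
  15 |  11 | gfafbg
  16 |  10 | hgfafbg

SA = [7, 13, 2, 8, 4, 15, 6, 1, 3, 9, 12, 14, 5, 0, 16, 11, 10]
i: (SA[i-1],SA[i]) lcp shared
  1: (7,13) 1 'a'
  2: (13,2) 0 ''
  3: (2,8) 2 'be'
  4: (8,4) 1 'b'
  5: (4,15) 1 'b'
  6: (15,6) 0 ''
  7: (6,1) 1 'd'
  8: (1,3) 0 ''
  9: (3,9) 1 'e'
  10: (9,12) 0 ''
  11: (12,14) 1 'f'
  12: (14,5) 1 'f'
  13: (5,0) 2 'fd'
  14: (0,16) 0 ''
  15: (16,11) 1 'g'
  16: (11,10) 0 ''

[0, 1, 0, 2, 1, 1, 0, 1, 0, 1, 0, 1, 1, 2, 0, 1, 0]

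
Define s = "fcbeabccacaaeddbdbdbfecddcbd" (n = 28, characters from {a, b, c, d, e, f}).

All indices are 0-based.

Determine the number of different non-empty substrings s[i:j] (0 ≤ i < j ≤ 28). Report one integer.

374

rank→(start, suffix):
  0 → (10, 'aaeddbdbdbfecddcbd')
  1 → (4, 'abccacaaeddbdbdbfecddcbd')
  2 → (8, 'acaaeddbdbdbfecddcbd')
  3 → (11, 'aeddbdbdbfecddcbd')
  4 → (5, 'bccacaaeddbdbdbfecddcbd')
  5 → (26, 'bd')
  6 → (15, 'bdbdbfecddcbd')
  7 → (17, 'bdbfecddcbd')
  8 → (2, 'beabccacaaeddbdbdbfecddcbd')
  9 → (19, 'bfecddcbd')
  10 → (9, 'caaeddbdbdbfecddcbd')
  11 → (7, 'cacaaeddbdbdbfecddcbd')
  12 → (25, 'cbd')
  13 → (1, 'cbeabccacaaeddbdbdbfecddcbd')
  14 → (6, 'ccacaaeddbdbdbfecddcbd')
  15 → (22, 'cddcbd')
  16 → (27, 'd')
  17 → (14, 'dbdbdbfecddcbd')
  18 → (16, 'dbdbfecddcbd')
  19 → (18, 'dbfecddcbd')
  20 → (24, 'dcbd')
  21 → (13, 'ddbdbdbfecddcbd')
  22 → (23, 'ddcbd')
  23 → (3, 'eabccacaaeddbdbdbfecddcbd')
  24 → (21, 'ecddcbd')
  25 → (12, 'eddbdbdbfecddcbd')
  26 → (0, 'fcbeabccacaaeddbdbdbfecddcbd')
  27 → (20, 'fecddcbd')

SA = [10, 4, 8, 11, 5, 26, 15, 17, 2, 19, 9, 7, 25, 1, 6, 22, 27, 14, 16, 18, 24, 13, 23, 3, 21, 12, 0, 20]
rank  pair      lcp
   1  s[10:],s[4:]  1  'a'
   2  s[4:],s[8:]  1  'a'
   3  s[8:],s[11:]  1  'a'
   4  s[11:],s[5:]  0  ''
   5  s[5:],s[26:]  1  'b'
   6  s[26:],s[15:]  2  'bd'
   7  s[15:],s[17:]  3  'bdb'
   8  s[17:],s[2:]  1  'b'
   9  s[2:],s[19:]  1  'b'
  10  s[19:],s[9:]  0  ''
  11  s[9:],s[7:]  2  'ca'
  12  s[7:],s[25:]  1  'c'
  13  s[25:],s[1:]  2  'cb'
  14  s[1:],s[6:]  1  'c'
  15  s[6:],s[22:]  1  'c'
  16  s[22:],s[27:]  0  ''
  17  s[27:],s[14:]  1  'd'
  18  s[14:],s[16:]  4  'dbdb'
  19  s[16:],s[18:]  2  'db'
  20  s[18:],s[24:]  1  'd'
  21  s[24:],s[13:]  1  'd'
  22  s[13:],s[23:]  2  'dd'
  23  s[23:],s[3:]  0  ''
  24  s[3:],s[21:]  1  'e'
  25  s[21:],s[12:]  1  'e'
  26  s[12:],s[0:]  0  ''
  27  s[0:],s[20:]  1  'f'

n(n+1)/2 = 28·29/2 = 406
Σ LCP = 0 + 1 + 1 + 1 + 0 + 1 + 2 + 3 + 1 + 1 + 0 + 2 + 1 + 2 + 1 + 1 + 0 + 1 + 4 + 2 + 1 + 1 + 2 + 0 + 1 + 1 + 0 + 1 = 32
distinct = 406 − 32 = 374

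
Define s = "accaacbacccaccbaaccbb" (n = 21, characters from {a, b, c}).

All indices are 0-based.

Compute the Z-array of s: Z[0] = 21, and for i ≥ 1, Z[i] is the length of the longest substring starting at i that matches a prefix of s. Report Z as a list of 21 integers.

[21, 0, 0, 1, 2, 0, 0, 3, 0, 0, 0, 3, 0, 0, 0, 1, 3, 0, 0, 0, 0]

Z[0]=21
i=1: fresh scan; Z[1]=0
i=2: fresh scan; Z[2]=0
i=3: fresh scan; Z[3]=1 scan→box=[3,4)
i=4: fresh scan; Z[4]=2 scan→box=[4,6)
i=5: min(r-i=1, Z[1]=0)=0; Z[5]=0
i=6: fresh scan; Z[6]=0
i=7: fresh scan; Z[7]=3 scan→box=[7,10)
i=8: min(r-i=2, Z[1]=0)=0; Z[8]=0
i=9: min(r-i=1, Z[2]=0)=0; Z[9]=0
i=10: fresh scan; Z[10]=0
i=11: fresh scan; Z[11]=3 scan→box=[11,14)
i=12: min(r-i=2, Z[1]=0)=0; Z[12]=0
i=13: min(r-i=1, Z[2]=0)=0; Z[13]=0
i=14: fresh scan; Z[14]=0
i=15: fresh scan; Z[15]=1 scan→box=[15,16)
i=16: fresh scan; Z[16]=3 scan→box=[16,19)
i=17: min(r-i=2, Z[1]=0)=0; Z[17]=0
i=18: min(r-i=1, Z[2]=0)=0; Z[18]=0
i=19: fresh scan; Z[19]=0
i=20: fresh scan; Z[20]=0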